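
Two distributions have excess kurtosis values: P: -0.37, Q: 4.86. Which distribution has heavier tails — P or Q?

Higher excess kurtosis ⇒ heavier tails relative to the normal distribution.
-0.37 vs 4.86: the larger is 4.86, so Q has heavier tails. (Q is leptokurtic — heavier-than-normal tails; the other is platykurtic.)

Q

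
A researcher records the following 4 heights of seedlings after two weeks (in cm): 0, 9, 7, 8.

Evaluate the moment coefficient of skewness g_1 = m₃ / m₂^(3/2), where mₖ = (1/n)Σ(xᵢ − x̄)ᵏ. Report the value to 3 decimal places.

-1.018

x̄ = (0 + 9 + 7 + 8) / 4 = 6.0000
deviations (xᵢ − x̄): -6.0000, 3.0000, 1.0000, 2.0000
Σ(xᵢ − x̄)² = 50.0000 ⇒ m₂ = 50.0000/4 = 12.50000
Σ(xᵢ − x̄)³ = -180.0000 ⇒ m₃ = -180.0000/4 = -45.00000
m₂^(3/2) = 12.50000^(1.5) = 44.19417
g_1 = m₃ / m₂^(3/2) = -45.00000 / 44.19417 ≈ -1.018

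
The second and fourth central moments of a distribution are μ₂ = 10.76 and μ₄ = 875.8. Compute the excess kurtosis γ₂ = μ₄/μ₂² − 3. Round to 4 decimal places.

4.5645

μ₂² = 10.76² = 115.77760
μ₄/μ₂² = 875.8 / 115.77760 = 7.56450
γ₂ = 7.56450 − 3 ≈ 4.5645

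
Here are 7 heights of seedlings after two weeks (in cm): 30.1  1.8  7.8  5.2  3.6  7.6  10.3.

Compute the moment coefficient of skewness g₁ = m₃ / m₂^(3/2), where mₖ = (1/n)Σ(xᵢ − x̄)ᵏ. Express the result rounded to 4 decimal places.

1.6704

x̄ = (30.1 + 1.8 + 7.8 + 5.2 + 3.6 + 7.6 + 10.3) / 7 = 9.4857
deviations (xᵢ − x̄): 20.6143, -7.6857, -1.6857, -4.2857, -5.8857, -1.8857, 0.8143
Σ(xᵢ − x̄)² = 544.0886 ⇒ m₂ = 544.0886/7 = 77.72694
Σ(xᵢ − x̄)³ = 8012.4551 ⇒ m₃ = 8012.4551/7 = 1144.63644
m₂^(3/2) = 77.72694^(1.5) = 685.26310
g₁ = m₃ / m₂^(3/2) = 1144.63644 / 685.26310 ≈ 1.6704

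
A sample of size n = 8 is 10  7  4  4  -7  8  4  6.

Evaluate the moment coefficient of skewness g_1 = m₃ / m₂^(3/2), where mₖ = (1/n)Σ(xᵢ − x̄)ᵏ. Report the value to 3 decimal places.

-1.465

x̄ = (10 + 7 + 4 + 4 - 7 + 8 + 4 + 6) / 8 = 4.5000
deviations (xᵢ − x̄): 5.5000, 2.5000, -0.5000, -0.5000, -11.5000, 3.5000, -0.5000, 1.5000
Σ(xᵢ − x̄)² = 184.0000 ⇒ m₂ = 184.0000/8 = 23.00000
Σ(xᵢ − x̄)³ = -1293.0000 ⇒ m₃ = -1293.0000/8 = -161.62500
m₂^(3/2) = 23.00000^(1.5) = 110.30413
g_1 = m₃ / m₂^(3/2) = -161.62500 / 110.30413 ≈ -1.465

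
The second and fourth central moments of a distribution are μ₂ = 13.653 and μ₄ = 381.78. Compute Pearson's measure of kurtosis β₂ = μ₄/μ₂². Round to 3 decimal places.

2.048

μ₂² = 13.653² = 186.40441
μ₄/μ₂² = 381.78 / 186.40441 = 2.04813
β₂ ≈ 2.048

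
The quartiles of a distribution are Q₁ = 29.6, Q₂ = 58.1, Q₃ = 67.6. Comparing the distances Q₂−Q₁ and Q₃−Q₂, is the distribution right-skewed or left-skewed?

left-skewed

Q₂ − Q₁ = 28.5;  Q₃ − Q₂ = 9.5
Q₂ − Q₁ > Q₃ − Q₂ ⇒ the lower half is more spread out ⇒ left-skewed.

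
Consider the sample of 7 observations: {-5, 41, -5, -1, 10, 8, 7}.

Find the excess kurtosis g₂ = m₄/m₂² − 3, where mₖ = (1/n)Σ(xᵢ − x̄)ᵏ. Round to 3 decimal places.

0.876

x̄ = 7.8571
Σ(xᵢ − x̄)² = 1512.8571 ⇒ m₂ = 216.12245
Σ(xᵢ − x̄)⁴ = 1267418.2566 ⇒ m₄ = 181059.75094
m₂² = 46708.91295
g₂ = m₄/m₂² − 3 = 3.87634 − 3 ≈ 0.876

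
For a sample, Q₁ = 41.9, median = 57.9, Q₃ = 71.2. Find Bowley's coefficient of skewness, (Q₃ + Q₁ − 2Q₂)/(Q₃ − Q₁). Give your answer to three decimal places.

-0.092

numerator: Q₃ + Q₁ − 2Q₂ = 71.2 + 41.9 − 2×57.9 = -2.7000
denominator: Q₃ − Q₁ = 71.2 − 41.9 = 29.3000
Bowley skewness = -2.7000 / 29.3000 ≈ -0.092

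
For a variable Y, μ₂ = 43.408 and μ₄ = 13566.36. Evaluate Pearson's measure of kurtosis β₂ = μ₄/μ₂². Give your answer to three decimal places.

μ₂² = 43.408² = 1884.25446
μ₄/μ₂² = 13566.36 / 1884.25446 = 7.19986
β₂ ≈ 7.200

7.200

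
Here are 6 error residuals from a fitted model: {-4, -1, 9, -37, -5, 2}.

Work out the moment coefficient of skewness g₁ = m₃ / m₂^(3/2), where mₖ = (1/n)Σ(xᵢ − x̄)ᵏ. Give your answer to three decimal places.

x̄ = (-4 - 1 + 9 - 37 - 5 + 2) / 6 = -6.0000
deviations (xᵢ − x̄): 2.0000, 5.0000, 15.0000, -31.0000, 1.0000, 8.0000
Σ(xᵢ − x̄)² = 1280.0000 ⇒ m₂ = 1280.0000/6 = 213.33333
Σ(xᵢ − x̄)³ = -25770.0000 ⇒ m₃ = -25770.0000/6 = -4295.00000
m₂^(3/2) = 213.33333^(1.5) = 3115.93277
g₁ = m₃ / m₂^(3/2) = -4295.00000 / 3115.93277 ≈ -1.378

-1.378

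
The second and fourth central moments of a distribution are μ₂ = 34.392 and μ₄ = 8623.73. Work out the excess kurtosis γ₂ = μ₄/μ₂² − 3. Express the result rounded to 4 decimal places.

μ₂² = 34.392² = 1182.80966
μ₄/μ₂² = 8623.73 / 1182.80966 = 7.29089
γ₂ = 7.29089 − 3 ≈ 4.2909

4.2909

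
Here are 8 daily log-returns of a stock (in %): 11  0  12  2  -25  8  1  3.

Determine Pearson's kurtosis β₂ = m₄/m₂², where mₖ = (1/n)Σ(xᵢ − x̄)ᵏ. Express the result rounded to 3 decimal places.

4.567

x̄ = 1.5000
Σ(xᵢ − x̄)² = 950.0000 ⇒ m₂ = 118.75000
Σ(xᵢ − x̄)⁴ = 515250.5000 ⇒ m₄ = 64406.31250
m₂² = 14101.56250
β₂ = m₄/m₂² = 64406.31250 / 14101.56250 ≈ 4.567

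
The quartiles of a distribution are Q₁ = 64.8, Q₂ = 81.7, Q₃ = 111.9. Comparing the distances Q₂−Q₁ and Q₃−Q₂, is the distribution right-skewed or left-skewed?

Q₂ − Q₁ = 16.9;  Q₃ − Q₂ = 30.2
Q₃ − Q₂ > Q₂ − Q₁ ⇒ the upper half is more spread out ⇒ right-skewed.

right-skewed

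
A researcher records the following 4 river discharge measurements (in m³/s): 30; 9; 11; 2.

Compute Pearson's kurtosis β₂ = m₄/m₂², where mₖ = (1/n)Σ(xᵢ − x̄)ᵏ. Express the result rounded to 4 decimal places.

x̄ = 13.0000
Σ(xᵢ − x̄)² = 430.0000 ⇒ m₂ = 107.50000
Σ(xᵢ − x̄)⁴ = 98434.0000 ⇒ m₄ = 24608.50000
m₂² = 11556.25000
β₂ = m₄/m₂² = 24608.50000 / 11556.25000 ≈ 2.1295

2.1295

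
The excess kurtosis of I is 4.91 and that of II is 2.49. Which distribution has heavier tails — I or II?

I

Higher excess kurtosis ⇒ heavier tails relative to the normal distribution.
4.91 vs 2.49: the larger is 4.91, so I has heavier tails.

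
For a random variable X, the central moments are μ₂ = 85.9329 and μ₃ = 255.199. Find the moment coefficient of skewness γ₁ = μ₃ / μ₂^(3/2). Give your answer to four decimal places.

0.3204

σ = √μ₂ = √85.9329 = 9.27000
σ³ = μ₂^(3/2) = 796.59798
γ₁ = μ₃/σ³ = 255.199 / 796.59798 ≈ 0.3204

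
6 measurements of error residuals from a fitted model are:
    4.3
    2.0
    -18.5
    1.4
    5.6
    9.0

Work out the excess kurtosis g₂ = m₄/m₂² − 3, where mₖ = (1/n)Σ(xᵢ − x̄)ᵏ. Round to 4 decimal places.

x̄ = 0.6333
Σ(xᵢ − x̄)² = 476.6533 ⇒ m₂ = 79.44222
Σ(xᵢ − x̄)⁴ = 139711.0624 ⇒ m₄ = 23285.17707
m₂² = 6311.06667
g₂ = m₄/m₂² − 3 = 3.68958 − 3 ≈ 0.6896

0.6896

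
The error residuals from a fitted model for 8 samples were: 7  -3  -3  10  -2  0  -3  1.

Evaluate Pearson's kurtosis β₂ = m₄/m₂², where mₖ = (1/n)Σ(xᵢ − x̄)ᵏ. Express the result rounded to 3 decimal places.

x̄ = 0.8750
Σ(xᵢ − x̄)² = 174.8750 ⇒ m₂ = 21.85938
Σ(xᵢ − x̄)⁴ = 9085.9004 ⇒ m₄ = 1135.73755
m₂² = 477.83228
β₂ = m₄/m₂² = 1135.73755 / 477.83228 ≈ 2.377

2.377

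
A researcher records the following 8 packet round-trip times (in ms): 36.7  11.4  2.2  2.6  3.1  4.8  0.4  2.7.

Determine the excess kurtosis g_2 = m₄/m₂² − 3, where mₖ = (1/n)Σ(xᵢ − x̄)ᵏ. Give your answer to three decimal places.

2.298

x̄ = 7.9875
Σ(xᵢ − x̄)² = 1018.1488 ⇒ m₂ = 127.26859
Σ(xᵢ − x̄)⁴ = 686517.7809 ⇒ m₄ = 85814.72261
m₂² = 16197.29496
g_2 = m₄/m₂² − 3 = 5.29809 − 3 ≈ 2.298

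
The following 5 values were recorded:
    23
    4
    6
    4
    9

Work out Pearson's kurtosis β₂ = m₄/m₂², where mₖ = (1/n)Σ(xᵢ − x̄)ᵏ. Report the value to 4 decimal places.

2.9138

x̄ = 9.2000
Σ(xᵢ − x̄)² = 254.8000 ⇒ m₂ = 50.96000
Σ(xᵢ − x̄)⁴ = 37834.5760 ⇒ m₄ = 7566.91520
m₂² = 2596.92160
β₂ = m₄/m₂² = 7566.91520 / 2596.92160 ≈ 2.9138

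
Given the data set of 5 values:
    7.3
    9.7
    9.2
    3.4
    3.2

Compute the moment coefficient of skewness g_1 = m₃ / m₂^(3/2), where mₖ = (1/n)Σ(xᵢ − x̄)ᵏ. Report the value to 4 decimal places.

-0.1835

x̄ = (7.3 + 9.7 + 9.2 + 3.4 + 3.2) / 5 = 6.5600
deviations (xᵢ − x̄): 0.7400, 3.1400, 2.6400, -3.1600, -3.3600
Σ(xᵢ − x̄)² = 38.6520 ⇒ m₂ = 38.6520/5 = 7.73040
Σ(xᵢ − x̄)³ = -19.7234 ⇒ m₃ = -19.7234/5 = -3.94469
m₂^(3/2) = 7.73040^(1.5) = 21.49329
g_1 = m₃ / m₂^(3/2) = -3.94469 / 21.49329 ≈ -0.1835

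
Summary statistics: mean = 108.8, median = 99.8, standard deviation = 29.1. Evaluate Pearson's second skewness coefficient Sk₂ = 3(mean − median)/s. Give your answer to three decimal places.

Sk₂ = 3(108.8 − 99.8) / 29.1 = 3 × 9.0000 / 29.1
    = 27.0000 / 29.1 ≈ 0.928

0.928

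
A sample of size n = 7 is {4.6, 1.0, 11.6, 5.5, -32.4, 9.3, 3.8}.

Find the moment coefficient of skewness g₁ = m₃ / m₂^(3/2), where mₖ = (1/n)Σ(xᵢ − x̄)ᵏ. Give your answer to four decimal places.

x̄ = (4.6 + 1.0 + 11.6 + 5.5 - 32.4 + 9.3 + 3.8) / 7 = 0.4857
deviations (xᵢ − x̄): 4.1143, 0.5143, 11.1143, 5.0143, -32.8857, 8.8143, 3.3143
Σ(xᵢ − x̄)² = 1336.0086 ⇒ m₂ = 1336.0086/7 = 190.85837
Σ(xᵢ − x̄)³ = -33274.9455 ⇒ m₃ = -33274.9455/7 = -4753.56364
m₂^(3/2) = 190.85837^(1.5) = 2636.73696
g₁ = m₃ / m₂^(3/2) = -4753.56364 / 2636.73696 ≈ -1.8028

-1.8028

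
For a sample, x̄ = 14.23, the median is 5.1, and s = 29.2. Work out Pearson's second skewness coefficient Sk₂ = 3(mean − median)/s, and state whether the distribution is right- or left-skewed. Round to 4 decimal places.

Sk₂ = 3(14.23 − 5.1) / 29.2 = 3 × 9.1300 / 29.2
    = 27.3900 / 29.2 ≈ 0.9380
Sk₂ > 0 ⇒ mean > median ⇒ right-skewed (positive skew).

0.9380, right-skewed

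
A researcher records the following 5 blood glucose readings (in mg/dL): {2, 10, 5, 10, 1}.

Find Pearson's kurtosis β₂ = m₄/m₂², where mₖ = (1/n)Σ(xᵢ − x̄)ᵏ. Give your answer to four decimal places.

1.2742

x̄ = 5.6000
Σ(xᵢ − x̄)² = 73.2000 ⇒ m₂ = 14.64000
Σ(xᵢ − x̄)⁴ = 1365.4560 ⇒ m₄ = 273.09120
m₂² = 214.32960
β₂ = m₄/m₂² = 273.09120 / 214.32960 ≈ 1.2742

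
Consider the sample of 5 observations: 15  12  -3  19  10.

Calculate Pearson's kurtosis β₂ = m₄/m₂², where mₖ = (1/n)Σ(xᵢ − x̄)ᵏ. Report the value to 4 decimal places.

x̄ = 10.6000
Σ(xᵢ − x̄)² = 277.2000 ⇒ m₂ = 55.44000
Σ(xᵢ − x̄)⁴ = 39567.6960 ⇒ m₄ = 7913.53920
m₂² = 3073.59360
β₂ = m₄/m₂² = 7913.53920 / 3073.59360 ≈ 2.5747

2.5747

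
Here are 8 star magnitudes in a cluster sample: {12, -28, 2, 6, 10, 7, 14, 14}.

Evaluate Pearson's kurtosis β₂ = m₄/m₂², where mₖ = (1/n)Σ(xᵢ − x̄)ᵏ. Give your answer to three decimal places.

5.150

x̄ = 4.6250
Σ(xᵢ − x̄)² = 1337.8750 ⇒ m₂ = 167.23438
Σ(xᵢ − x̄)⁴ = 1152252.8066 ⇒ m₄ = 144031.60083
m₂² = 27967.33618
β₂ = m₄/m₂² = 144031.60083 / 27967.33618 ≈ 5.150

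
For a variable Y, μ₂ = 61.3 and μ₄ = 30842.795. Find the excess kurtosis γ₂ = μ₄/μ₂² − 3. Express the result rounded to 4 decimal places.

5.2079

μ₂² = 61.3² = 3757.69000
μ₄/μ₂² = 30842.795 / 3757.69000 = 8.20791
γ₂ = 8.20791 − 3 ≈ 5.2079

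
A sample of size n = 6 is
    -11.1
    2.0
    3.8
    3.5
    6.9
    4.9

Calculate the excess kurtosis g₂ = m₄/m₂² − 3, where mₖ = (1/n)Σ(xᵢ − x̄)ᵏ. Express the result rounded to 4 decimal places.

0.7767

x̄ = 1.6667
Σ(xᵢ − x̄)² = 208.8533 ⇒ m₂ = 34.80889
Σ(xᵢ − x̄)⁴ = 27456.4235 ⇒ m₄ = 4576.07059
m₂² = 1211.65875
g₂ = m₄/m₂² − 3 = 3.77670 − 3 ≈ 0.7767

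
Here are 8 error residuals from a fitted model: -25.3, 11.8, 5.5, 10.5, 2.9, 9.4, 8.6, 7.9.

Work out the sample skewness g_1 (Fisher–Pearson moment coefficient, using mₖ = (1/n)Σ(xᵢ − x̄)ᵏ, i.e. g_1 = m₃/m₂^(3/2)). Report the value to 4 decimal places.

-2.0364

x̄ = (-25.3 + 11.8 + 5.5 + 10.5 + 2.9 + 9.4 + 8.6 + 7.9) / 8 = 3.9125
deviations (xᵢ − x̄): -29.2125, 7.8875, 1.5875, 6.5875, -1.0125, 5.4875, 4.6875, 3.9875
Σ(xᵢ − x̄)² = 1030.5088 ⇒ m₂ = 1030.5088/8 = 128.81359
Σ(xᵢ − x̄)³ = -23817.9031 ⇒ m₃ = -23817.9031/8 = -2977.23789
m₂^(3/2) = 128.81359^(1.5) = 1461.98375
g_1 = m₃ / m₂^(3/2) = -2977.23789 / 1461.98375 ≈ -2.0364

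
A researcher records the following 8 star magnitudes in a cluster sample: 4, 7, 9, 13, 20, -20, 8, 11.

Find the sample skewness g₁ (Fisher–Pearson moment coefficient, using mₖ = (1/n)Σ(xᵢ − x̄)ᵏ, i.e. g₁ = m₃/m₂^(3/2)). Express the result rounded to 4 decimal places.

x̄ = (4 + 7 + 9 + 13 + 20 - 20 + 8 + 11) / 8 = 6.5000
deviations (xᵢ − x̄): -2.5000, 0.5000, 2.5000, 6.5000, 13.5000, -26.5000, 1.5000, 4.5000
Σ(xᵢ − x̄)² = 962.0000 ⇒ m₂ = 962.0000/8 = 120.25000
Σ(xᵢ − x̄)³ = -15780.0000 ⇒ m₃ = -15780.0000/8 = -1972.50000
m₂^(3/2) = 120.25000^(1.5) = 1318.64420
g₁ = m₃ / m₂^(3/2) = -1972.50000 / 1318.64420 ≈ -1.4959

-1.4959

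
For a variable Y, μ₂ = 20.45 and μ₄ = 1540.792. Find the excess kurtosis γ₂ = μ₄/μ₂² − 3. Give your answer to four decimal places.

μ₂² = 20.45² = 418.20250
μ₄/μ₂² = 1540.792 / 418.20250 = 3.68432
γ₂ = 3.68432 − 3 ≈ 0.6843

0.6843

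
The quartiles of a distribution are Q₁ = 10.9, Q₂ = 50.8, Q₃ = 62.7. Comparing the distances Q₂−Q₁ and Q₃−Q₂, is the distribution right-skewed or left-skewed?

left-skewed

Q₂ − Q₁ = 39.9;  Q₃ − Q₂ = 11.9
Q₂ − Q₁ > Q₃ − Q₂ ⇒ the lower half is more spread out ⇒ left-skewed.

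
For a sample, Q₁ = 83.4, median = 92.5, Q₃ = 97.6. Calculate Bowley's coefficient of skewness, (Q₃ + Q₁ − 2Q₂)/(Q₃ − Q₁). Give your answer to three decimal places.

-0.282

numerator: Q₃ + Q₁ − 2Q₂ = 97.6 + 83.4 − 2×92.5 = -4.0000
denominator: Q₃ − Q₁ = 97.6 − 83.4 = 14.2000
Bowley skewness = -4.0000 / 14.2000 ≈ -0.282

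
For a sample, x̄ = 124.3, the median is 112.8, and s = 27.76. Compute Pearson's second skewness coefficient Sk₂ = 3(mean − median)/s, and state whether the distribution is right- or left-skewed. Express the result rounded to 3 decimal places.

Sk₂ = 3(124.3 − 112.8) / 27.76 = 3 × 11.5000 / 27.76
    = 34.5000 / 27.76 ≈ 1.243
Sk₂ > 0 ⇒ mean > median ⇒ right-skewed (positive skew).

1.243, right-skewed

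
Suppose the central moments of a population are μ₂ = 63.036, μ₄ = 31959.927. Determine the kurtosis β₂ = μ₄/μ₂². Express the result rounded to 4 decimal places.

μ₂² = 63.036² = 3973.53730
μ₄/μ₂² = 31959.927 / 3973.53730 = 8.04319
β₂ ≈ 8.0432

8.0432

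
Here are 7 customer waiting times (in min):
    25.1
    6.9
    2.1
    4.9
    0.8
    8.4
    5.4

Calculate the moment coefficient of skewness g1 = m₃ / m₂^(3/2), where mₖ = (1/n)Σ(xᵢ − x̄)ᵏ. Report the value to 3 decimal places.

x̄ = (25.1 + 6.9 + 2.1 + 4.9 + 0.8 + 8.4 + 5.4) / 7 = 7.6571
deviations (xᵢ − x̄): 17.4429, -0.7571, -5.5571, -2.7571, -6.8571, 0.7429, -2.2571
Σ(xᵢ − x̄)² = 395.9771 ⇒ m₂ = 395.9771/7 = 56.56816
Σ(xᵢ − x̄)³ = 4780.5229 ⇒ m₃ = 4780.5229/7 = 682.93184
m₂^(3/2) = 56.56816^(1.5) = 425.45939
g1 = m₃ / m₂^(3/2) = 682.93184 / 425.45939 ≈ 1.605

1.605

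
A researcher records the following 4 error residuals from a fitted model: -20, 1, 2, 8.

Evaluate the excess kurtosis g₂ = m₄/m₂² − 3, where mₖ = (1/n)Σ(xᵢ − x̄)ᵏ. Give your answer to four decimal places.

-0.8003

x̄ = -2.2500
Σ(xᵢ − x̄)² = 448.7500 ⇒ m₂ = 112.18750
Σ(xᵢ − x̄)⁴ = 110740.3281 ⇒ m₄ = 27685.08203
m₂² = 12586.03516
g₂ = m₄/m₂² − 3 = 2.19967 − 3 ≈ -0.8003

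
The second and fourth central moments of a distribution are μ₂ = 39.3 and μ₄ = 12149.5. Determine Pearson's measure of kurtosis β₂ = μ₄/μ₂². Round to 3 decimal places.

7.866

μ₂² = 39.3² = 1544.49000
μ₄/μ₂² = 12149.5 / 1544.49000 = 7.86635
β₂ ≈ 7.866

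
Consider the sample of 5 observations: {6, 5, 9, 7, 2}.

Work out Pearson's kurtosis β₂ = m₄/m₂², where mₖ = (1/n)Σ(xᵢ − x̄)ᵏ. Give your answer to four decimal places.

2.1988

x̄ = 5.8000
Σ(xᵢ − x̄)² = 26.8000 ⇒ m₂ = 5.36000
Σ(xᵢ − x̄)⁴ = 315.8560 ⇒ m₄ = 63.17120
m₂² = 28.72960
β₂ = m₄/m₂² = 63.17120 / 28.72960 ≈ 2.1988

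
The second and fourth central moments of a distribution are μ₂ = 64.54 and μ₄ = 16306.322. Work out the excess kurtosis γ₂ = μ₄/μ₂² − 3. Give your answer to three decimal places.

0.915

μ₂² = 64.54² = 4165.41160
μ₄/μ₂² = 16306.322 / 4165.41160 = 3.91470
γ₂ = 3.91470 − 3 ≈ 0.915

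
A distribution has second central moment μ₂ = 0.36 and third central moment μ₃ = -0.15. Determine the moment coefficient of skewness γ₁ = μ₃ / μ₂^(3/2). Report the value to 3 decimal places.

-0.694

σ = √μ₂ = √0.36 = 0.60000
σ³ = μ₂^(3/2) = 0.21600
γ₁ = μ₃/σ³ = -0.15 / 0.21600 ≈ -0.694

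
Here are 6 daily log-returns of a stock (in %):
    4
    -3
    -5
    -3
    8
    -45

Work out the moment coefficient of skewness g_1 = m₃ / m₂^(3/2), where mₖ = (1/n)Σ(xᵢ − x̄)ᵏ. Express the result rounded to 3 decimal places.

-1.514

x̄ = (4 - 3 - 5 - 3 + 8 - 45) / 6 = -7.3333
deviations (xᵢ − x̄): 11.3333, 4.3333, 2.3333, 4.3333, 15.3333, -37.6667
Σ(xᵢ − x̄)² = 1825.3333 ⇒ m₂ = 1825.3333/6 = 304.22222
Σ(xᵢ − x̄)³ = -48204.4444 ⇒ m₃ = -48204.4444/6 = -8034.07407
m₂^(3/2) = 304.22222^(1.5) = 5306.23404
g_1 = m₃ / m₂^(3/2) = -8034.07407 / 5306.23404 ≈ -1.514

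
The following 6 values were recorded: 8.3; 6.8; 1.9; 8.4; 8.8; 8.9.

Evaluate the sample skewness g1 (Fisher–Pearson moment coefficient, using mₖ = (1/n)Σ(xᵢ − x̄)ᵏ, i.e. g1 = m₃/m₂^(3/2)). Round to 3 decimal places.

x̄ = (8.3 + 6.8 + 1.9 + 8.4 + 8.8 + 8.9) / 6 = 7.1833
deviations (xᵢ − x̄): 1.1167, -0.3833, -5.2833, 1.2167, 1.6167, 1.7167
Σ(xᵢ − x̄)² = 36.3483 ⇒ m₂ = 36.3483/6 = 6.05806
Σ(xᵢ − x̄)³ = -135.0556 ⇒ m₃ = -135.0556/6 = -22.50926
m₂^(3/2) = 6.05806^(1.5) = 14.91076
g1 = m₃ / m₂^(3/2) = -22.50926 / 14.91076 ≈ -1.510

-1.510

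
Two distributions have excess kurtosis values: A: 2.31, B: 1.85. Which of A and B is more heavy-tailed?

A

Higher excess kurtosis ⇒ heavier tails relative to the normal distribution.
2.31 vs 1.85: the larger is 2.31, so A has heavier tails.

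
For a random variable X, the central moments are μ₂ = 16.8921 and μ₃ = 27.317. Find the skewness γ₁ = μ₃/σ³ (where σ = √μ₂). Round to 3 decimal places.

0.393

σ = √μ₂ = √16.8921 = 4.11000
σ³ = μ₂^(3/2) = 69.42653
γ₁ = μ₃/σ³ = 27.317 / 69.42653 ≈ 0.393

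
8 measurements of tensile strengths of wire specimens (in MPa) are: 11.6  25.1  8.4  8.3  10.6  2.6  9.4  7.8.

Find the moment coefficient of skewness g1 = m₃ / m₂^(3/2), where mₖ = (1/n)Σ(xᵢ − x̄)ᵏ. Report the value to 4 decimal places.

x̄ = (11.6 + 25.1 + 8.4 + 8.3 + 10.6 + 2.6 + 9.4 + 7.8) / 8 = 10.4750
deviations (xᵢ − x̄): 1.1250, 14.6250, -2.0750, -2.1750, 0.1250, -7.8750, -1.0750, -2.6750
Σ(xᵢ − x̄)² = 294.5350 ⇒ m₂ = 294.5350/8 = 36.81688
Σ(xᵢ − x̄)³ = 2601.5963 ⇒ m₃ = 2601.5963/8 = 325.19953
m₂^(3/2) = 36.81688^(1.5) = 223.39342
g1 = m₃ / m₂^(3/2) = 325.19953 / 223.39342 ≈ 1.4557

1.4557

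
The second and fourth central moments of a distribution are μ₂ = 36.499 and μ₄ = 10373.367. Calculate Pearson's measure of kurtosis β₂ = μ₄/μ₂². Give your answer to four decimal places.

μ₂² = 36.499² = 1332.17700
μ₄/μ₂² = 10373.367 / 1332.17700 = 7.78678
β₂ ≈ 7.7868

7.7868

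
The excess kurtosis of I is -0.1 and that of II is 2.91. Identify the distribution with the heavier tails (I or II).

Higher excess kurtosis ⇒ heavier tails relative to the normal distribution.
-0.1 vs 2.91: the larger is 2.91, so II has heavier tails. (II is leptokurtic — heavier-than-normal tails; the other is platykurtic.)

II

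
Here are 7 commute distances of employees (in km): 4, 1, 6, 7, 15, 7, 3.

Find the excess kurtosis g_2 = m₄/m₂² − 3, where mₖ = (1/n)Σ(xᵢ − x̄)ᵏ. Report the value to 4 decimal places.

x̄ = 6.1429
Σ(xᵢ − x̄)² = 120.8571 ⇒ m₂ = 17.26531
Σ(xᵢ − x̄)⁴ = 6973.5219 ⇒ m₄ = 996.21741
m₂² = 298.09080
g_2 = m₄/m₂² − 3 = 3.34199 − 3 ≈ 0.3420

0.3420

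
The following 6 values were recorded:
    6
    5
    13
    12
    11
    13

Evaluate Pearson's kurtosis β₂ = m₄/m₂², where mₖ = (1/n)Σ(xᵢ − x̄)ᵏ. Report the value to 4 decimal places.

1.5527

x̄ = 10.0000
Σ(xᵢ − x̄)² = 64.0000 ⇒ m₂ = 10.66667
Σ(xᵢ − x̄)⁴ = 1060.0000 ⇒ m₄ = 176.66667
m₂² = 113.77778
β₂ = m₄/m₂² = 176.66667 / 113.77778 ≈ 1.5527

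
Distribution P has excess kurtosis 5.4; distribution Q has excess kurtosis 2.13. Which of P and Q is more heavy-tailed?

Higher excess kurtosis ⇒ heavier tails relative to the normal distribution.
5.4 vs 2.13: the larger is 5.4, so P has heavier tails.

P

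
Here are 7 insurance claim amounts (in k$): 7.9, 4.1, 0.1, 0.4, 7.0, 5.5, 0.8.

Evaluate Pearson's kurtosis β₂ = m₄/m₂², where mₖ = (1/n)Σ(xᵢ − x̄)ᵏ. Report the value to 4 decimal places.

1.3560

x̄ = 3.6857
Σ(xᵢ − x̄)² = 64.1886 ⇒ m₂ = 9.16980
Σ(xᵢ − x̄)⁴ = 798.1561 ⇒ m₄ = 114.02230
m₂² = 84.08516
β₂ = m₄/m₂² = 114.02230 / 84.08516 ≈ 1.3560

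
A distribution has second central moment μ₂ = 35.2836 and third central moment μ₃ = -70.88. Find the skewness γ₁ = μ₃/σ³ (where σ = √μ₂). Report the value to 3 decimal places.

σ = √μ₂ = √35.2836 = 5.94000
σ³ = μ₂^(3/2) = 209.58458
γ₁ = μ₃/σ³ = -70.88 / 209.58458 ≈ -0.338

-0.338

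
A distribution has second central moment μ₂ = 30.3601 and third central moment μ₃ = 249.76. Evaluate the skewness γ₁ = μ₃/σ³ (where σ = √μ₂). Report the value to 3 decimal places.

1.493

σ = √μ₂ = √30.3601 = 5.51000
σ³ = μ₂^(3/2) = 167.28415
γ₁ = μ₃/σ³ = 249.76 / 167.28415 ≈ 1.493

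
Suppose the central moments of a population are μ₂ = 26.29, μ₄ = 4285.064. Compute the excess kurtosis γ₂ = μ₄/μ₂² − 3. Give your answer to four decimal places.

μ₂² = 26.29² = 691.16410
μ₄/μ₂² = 4285.064 / 691.16410 = 6.19978
γ₂ = 6.19978 − 3 ≈ 3.1998

3.1998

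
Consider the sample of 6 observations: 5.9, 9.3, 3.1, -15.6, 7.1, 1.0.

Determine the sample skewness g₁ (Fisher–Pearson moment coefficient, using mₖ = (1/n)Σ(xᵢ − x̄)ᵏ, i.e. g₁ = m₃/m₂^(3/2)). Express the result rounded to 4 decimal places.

x̄ = (5.9 + 9.3 + 3.1 - 15.6 + 7.1 + 1.0) / 6 = 1.8000
deviations (xᵢ − x̄): 4.1000, 7.5000, 1.3000, -17.4000, 5.3000, -0.8000
Σ(xᵢ − x̄)² = 406.2400 ⇒ m₂ = 406.2400/6 = 67.70667
Σ(xᵢ − x̄)³ = -4626.6660 ⇒ m₃ = -4626.6660/6 = -771.11100
m₂^(3/2) = 67.70667^(1.5) = 557.11795
g₁ = m₃ / m₂^(3/2) = -771.11100 / 557.11795 ≈ -1.3841

-1.3841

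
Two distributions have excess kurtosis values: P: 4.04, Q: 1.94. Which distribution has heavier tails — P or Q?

Higher excess kurtosis ⇒ heavier tails relative to the normal distribution.
4.04 vs 1.94: the larger is 4.04, so P has heavier tails.

P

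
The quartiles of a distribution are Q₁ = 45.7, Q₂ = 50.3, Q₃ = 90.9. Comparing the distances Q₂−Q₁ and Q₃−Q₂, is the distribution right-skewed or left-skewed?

Q₂ − Q₁ = 4.6;  Q₃ − Q₂ = 40.6
Q₃ − Q₂ > Q₂ − Q₁ ⇒ the upper half is more spread out ⇒ right-skewed.

right-skewed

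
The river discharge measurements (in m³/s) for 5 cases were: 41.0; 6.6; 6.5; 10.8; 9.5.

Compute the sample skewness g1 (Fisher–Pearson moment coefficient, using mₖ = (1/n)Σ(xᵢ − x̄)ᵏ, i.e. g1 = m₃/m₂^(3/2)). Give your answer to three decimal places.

1.441

x̄ = (41.0 + 6.6 + 6.5 + 10.8 + 9.5) / 5 = 14.8800
deviations (xᵢ − x̄): 26.1200, -8.2800, -8.3800, -4.0800, -5.3800
Σ(xᵢ − x̄)² = 866.6280 ⇒ m₂ = 866.6280/5 = 173.32560
Σ(xᵢ − x̄)³ = 16440.7027 ⇒ m₃ = 16440.7027/5 = 3288.14054
m₂^(3/2) = 173.32560^(1.5) = 2281.88665
g1 = m₃ / m₂^(3/2) = 3288.14054 / 2281.88665 ≈ 1.441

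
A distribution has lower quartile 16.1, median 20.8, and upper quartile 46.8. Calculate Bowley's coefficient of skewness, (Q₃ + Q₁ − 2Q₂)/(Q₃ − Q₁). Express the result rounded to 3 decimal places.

numerator: Q₃ + Q₁ − 2Q₂ = 46.8 + 16.1 − 2×20.8 = 21.3000
denominator: Q₃ − Q₁ = 46.8 − 16.1 = 30.7000
Bowley skewness = 21.3000 / 30.7000 ≈ 0.694

0.694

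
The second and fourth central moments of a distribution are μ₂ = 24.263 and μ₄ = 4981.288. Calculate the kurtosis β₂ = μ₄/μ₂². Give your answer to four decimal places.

μ₂² = 24.263² = 588.69317
μ₄/μ₂² = 4981.288 / 588.69317 = 8.46160
β₂ ≈ 8.4616

8.4616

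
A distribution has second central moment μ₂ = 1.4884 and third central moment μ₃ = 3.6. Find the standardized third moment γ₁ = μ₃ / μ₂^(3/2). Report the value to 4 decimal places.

1.9825

σ = √μ₂ = √1.4884 = 1.22000
σ³ = μ₂^(3/2) = 1.81585
γ₁ = μ₃/σ³ = 3.6 / 1.81585 ≈ 1.9825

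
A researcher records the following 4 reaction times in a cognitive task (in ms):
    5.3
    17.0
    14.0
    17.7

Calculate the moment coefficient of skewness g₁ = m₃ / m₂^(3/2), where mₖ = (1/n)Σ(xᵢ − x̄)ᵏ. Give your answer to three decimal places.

x̄ = (5.3 + 17.0 + 14.0 + 17.7) / 4 = 13.5000
deviations (xᵢ − x̄): -8.2000, 3.5000, 0.5000, 4.2000
Σ(xᵢ − x̄)² = 97.3800 ⇒ m₂ = 97.3800/4 = 24.34500
Σ(xᵢ − x̄)³ = -434.2800 ⇒ m₃ = -434.2800/4 = -108.57000
m₂^(3/2) = 24.34500^(1.5) = 120.11982
g₁ = m₃ / m₂^(3/2) = -108.57000 / 120.11982 ≈ -0.904

-0.904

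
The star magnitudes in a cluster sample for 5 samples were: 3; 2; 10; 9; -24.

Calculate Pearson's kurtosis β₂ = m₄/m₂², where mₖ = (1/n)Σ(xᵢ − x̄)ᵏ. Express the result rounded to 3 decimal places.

2.938

x̄ = 0.0000
Σ(xᵢ − x̄)² = 770.0000 ⇒ m₂ = 154.00000
Σ(xᵢ − x̄)⁴ = 348434.0000 ⇒ m₄ = 69686.80000
m₂² = 23716.00000
β₂ = m₄/m₂² = 69686.80000 / 23716.00000 ≈ 2.938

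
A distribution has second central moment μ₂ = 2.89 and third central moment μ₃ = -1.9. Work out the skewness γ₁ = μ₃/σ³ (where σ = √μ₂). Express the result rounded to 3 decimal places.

σ = √μ₂ = √2.89 = 1.70000
σ³ = μ₂^(3/2) = 4.91300
γ₁ = μ₃/σ³ = -1.9 / 4.91300 ≈ -0.387

-0.387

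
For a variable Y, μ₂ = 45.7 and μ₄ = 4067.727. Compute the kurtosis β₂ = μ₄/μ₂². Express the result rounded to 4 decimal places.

1.9477

μ₂² = 45.7² = 2088.49000
μ₄/μ₂² = 4067.727 / 2088.49000 = 1.94769
β₂ ≈ 1.9477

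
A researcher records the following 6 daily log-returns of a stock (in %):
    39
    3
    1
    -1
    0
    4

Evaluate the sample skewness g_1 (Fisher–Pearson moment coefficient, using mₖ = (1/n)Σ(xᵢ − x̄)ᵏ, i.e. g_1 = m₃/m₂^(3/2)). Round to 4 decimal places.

1.7315

x̄ = (39 + 3 + 1 - 1 + 0 + 4) / 6 = 7.6667
deviations (xᵢ − x̄): 31.3333, -4.6667, -6.6667, -8.6667, -7.6667, -3.6667
Σ(xᵢ − x̄)² = 1195.3333 ⇒ m₂ = 1195.3333/6 = 199.22222
Σ(xᵢ − x̄)³ = 29213.5556 ⇒ m₃ = 29213.5556/6 = 4868.92593
m₂^(3/2) = 199.22222^(1.5) = 2811.94402
g_1 = m₃ / m₂^(3/2) = 4868.92593 / 2811.94402 ≈ 1.7315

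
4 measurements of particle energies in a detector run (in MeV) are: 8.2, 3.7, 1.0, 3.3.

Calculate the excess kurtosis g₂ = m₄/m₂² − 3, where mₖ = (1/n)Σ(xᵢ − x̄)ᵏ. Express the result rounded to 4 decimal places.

x̄ = 4.0500
Σ(xᵢ − x̄)² = 27.2100 ⇒ m₂ = 6.80250
Σ(xᵢ − x̄)⁴ = 383.4824 ⇒ m₄ = 95.87061
m₂² = 46.27401
g₂ = m₄/m₂² − 3 = 2.07180 − 3 ≈ -0.9282

-0.9282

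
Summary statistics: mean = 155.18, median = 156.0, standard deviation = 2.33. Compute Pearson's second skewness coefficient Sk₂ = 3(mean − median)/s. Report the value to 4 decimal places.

-1.0558

Sk₂ = 3(155.18 − 156.0) / 2.33 = 3 × -0.8200 / 2.33
    = -2.4600 / 2.33 ≈ -1.0558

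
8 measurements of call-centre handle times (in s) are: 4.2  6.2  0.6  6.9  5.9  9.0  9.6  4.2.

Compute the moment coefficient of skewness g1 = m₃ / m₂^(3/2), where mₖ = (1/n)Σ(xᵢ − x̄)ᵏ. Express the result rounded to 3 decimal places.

-0.408

x̄ = (4.2 + 6.2 + 0.6 + 6.9 + 5.9 + 9.0 + 9.6 + 4.2) / 8 = 5.8250
deviations (xᵢ − x̄): -1.6250, 0.3750, -5.2250, 1.0750, 0.0750, 3.1750, 3.7750, -1.6250
Σ(xᵢ − x̄)² = 58.2150 ⇒ m₂ = 58.2150/8 = 7.27688
Σ(xᵢ − x̄)³ = -64.1303 ⇒ m₃ = -64.1303/8 = -8.01628
m₂^(3/2) = 7.27688^(1.5) = 19.62987
g1 = m₃ / m₂^(3/2) = -8.01628 / 19.62987 ≈ -0.408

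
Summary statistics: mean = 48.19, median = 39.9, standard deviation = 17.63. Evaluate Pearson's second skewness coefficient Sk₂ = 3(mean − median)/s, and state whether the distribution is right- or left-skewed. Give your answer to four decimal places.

Sk₂ = 3(48.19 − 39.9) / 17.63 = 3 × 8.2900 / 17.63
    = 24.8700 / 17.63 ≈ 1.4107
Sk₂ > 0 ⇒ mean > median ⇒ right-skewed (positive skew).

1.4107, right-skewed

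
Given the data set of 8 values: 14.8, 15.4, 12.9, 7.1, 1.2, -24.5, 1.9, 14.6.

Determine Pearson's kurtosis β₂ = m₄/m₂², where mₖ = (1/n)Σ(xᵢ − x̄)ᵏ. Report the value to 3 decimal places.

x̄ = 5.4250
Σ(xᵢ − x̄)² = 1256.0350 ⇒ m₂ = 157.00438
Σ(xᵢ − x̄)⁴ = 830244.8363 ⇒ m₄ = 103780.60454
m₂² = 24650.37377
β₂ = m₄/m₂² = 103780.60454 / 24650.37377 ≈ 4.210

4.210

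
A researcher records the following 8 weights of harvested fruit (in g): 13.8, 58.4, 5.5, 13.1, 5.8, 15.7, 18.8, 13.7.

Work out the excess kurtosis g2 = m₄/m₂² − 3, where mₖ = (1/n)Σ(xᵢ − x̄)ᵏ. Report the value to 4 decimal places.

2.3569

x̄ = 18.1000
Σ(xᵢ − x̄)² = 2003.2400 ⇒ m₂ = 250.40500
Σ(xᵢ − x̄)⁴ = 2687136.8372 ⇒ m₄ = 335892.10465
m₂² = 62702.66402
g2 = m₄/m₂² − 3 = 5.35690 − 3 ≈ 2.3569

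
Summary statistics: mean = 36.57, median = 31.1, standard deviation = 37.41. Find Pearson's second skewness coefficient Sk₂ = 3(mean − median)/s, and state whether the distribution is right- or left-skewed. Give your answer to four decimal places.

0.4387, right-skewed

Sk₂ = 3(36.57 − 31.1) / 37.41 = 3 × 5.4700 / 37.41
    = 16.4100 / 37.41 ≈ 0.4387
Sk₂ > 0 ⇒ mean > median ⇒ right-skewed (positive skew).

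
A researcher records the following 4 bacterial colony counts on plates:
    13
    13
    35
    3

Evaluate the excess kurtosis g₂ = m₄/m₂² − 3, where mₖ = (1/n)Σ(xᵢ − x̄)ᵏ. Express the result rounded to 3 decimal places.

x̄ = 16.0000
Σ(xᵢ − x̄)² = 548.0000 ⇒ m₂ = 137.00000
Σ(xᵢ − x̄)⁴ = 159044.0000 ⇒ m₄ = 39761.00000
m₂² = 18769.00000
g₂ = m₄/m₂² − 3 = 2.11844 − 3 ≈ -0.882

-0.882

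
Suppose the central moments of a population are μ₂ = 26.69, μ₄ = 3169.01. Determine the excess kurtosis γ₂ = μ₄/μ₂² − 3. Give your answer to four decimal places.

1.4486

μ₂² = 26.69² = 712.35610
μ₄/μ₂² = 3169.01 / 712.35610 = 4.44863
γ₂ = 4.44863 − 3 ≈ 1.4486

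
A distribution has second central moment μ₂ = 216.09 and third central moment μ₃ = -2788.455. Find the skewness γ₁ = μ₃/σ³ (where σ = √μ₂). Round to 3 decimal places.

σ = √μ₂ = √216.09 = 14.70000
σ³ = μ₂^(3/2) = 3176.52300
γ₁ = μ₃/σ³ = -2788.455 / 3176.52300 ≈ -0.878

-0.878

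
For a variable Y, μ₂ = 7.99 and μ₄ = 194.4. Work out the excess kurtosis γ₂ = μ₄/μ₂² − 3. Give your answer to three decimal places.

0.045

μ₂² = 7.99² = 63.84010
μ₄/μ₂² = 194.4 / 63.84010 = 3.04511
γ₂ = 3.04511 − 3 ≈ 0.045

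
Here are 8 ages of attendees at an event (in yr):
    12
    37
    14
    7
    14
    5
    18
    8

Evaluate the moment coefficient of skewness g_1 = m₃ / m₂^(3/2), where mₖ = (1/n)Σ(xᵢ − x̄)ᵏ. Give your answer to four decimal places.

x̄ = (12 + 37 + 14 + 7 + 14 + 5 + 18 + 8) / 8 = 14.3750
deviations (xᵢ − x̄): -2.3750, 22.6250, -0.3750, -7.3750, -0.3750, -9.3750, 3.6250, -6.3750
Σ(xᵢ − x̄)² = 713.8750 ⇒ m₂ = 713.8750/8 = 89.23438
Σ(xᵢ − x̄)³ = 10131.4688 ⇒ m₃ = 10131.4688/8 = 1266.43359
m₂^(3/2) = 89.23438^(1.5) = 842.94314
g_1 = m₃ / m₂^(3/2) = 1266.43359 / 842.94314 ≈ 1.5024

1.5024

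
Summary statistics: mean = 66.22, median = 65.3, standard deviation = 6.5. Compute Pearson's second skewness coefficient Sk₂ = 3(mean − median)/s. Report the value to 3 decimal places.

0.425

Sk₂ = 3(66.22 − 65.3) / 6.5 = 3 × 0.9200 / 6.5
    = 2.7600 / 6.5 ≈ 0.425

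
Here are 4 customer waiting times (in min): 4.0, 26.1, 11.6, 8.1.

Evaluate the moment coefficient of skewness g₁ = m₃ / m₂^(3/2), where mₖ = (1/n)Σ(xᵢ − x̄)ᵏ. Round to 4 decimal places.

0.8040

x̄ = (4.0 + 26.1 + 11.6 + 8.1) / 4 = 12.4500
deviations (xᵢ − x̄): -8.4500, 13.6500, -0.8500, -4.3500
Σ(xᵢ − x̄)² = 277.3700 ⇒ m₂ = 277.3700/4 = 69.34250
Σ(xᵢ − x̄)³ = 1857.0240 ⇒ m₃ = 1857.0240/4 = 464.25600
m₂^(3/2) = 69.34250^(1.5) = 577.42987
g₁ = m₃ / m₂^(3/2) = 464.25600 / 577.42987 ≈ 0.8040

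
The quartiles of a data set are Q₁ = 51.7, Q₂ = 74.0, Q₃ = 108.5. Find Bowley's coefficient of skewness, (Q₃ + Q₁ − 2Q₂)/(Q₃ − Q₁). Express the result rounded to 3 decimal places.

numerator: Q₃ + Q₁ − 2Q₂ = 108.5 + 51.7 − 2×74.0 = 12.2000
denominator: Q₃ − Q₁ = 108.5 − 51.7 = 56.8000
Bowley skewness = 12.2000 / 56.8000 ≈ 0.215

0.215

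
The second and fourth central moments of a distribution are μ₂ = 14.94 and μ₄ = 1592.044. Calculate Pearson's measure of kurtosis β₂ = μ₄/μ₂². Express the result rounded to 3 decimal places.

μ₂² = 14.94² = 223.20360
μ₄/μ₂² = 1592.044 / 223.20360 = 7.13270
β₂ ≈ 7.133

7.133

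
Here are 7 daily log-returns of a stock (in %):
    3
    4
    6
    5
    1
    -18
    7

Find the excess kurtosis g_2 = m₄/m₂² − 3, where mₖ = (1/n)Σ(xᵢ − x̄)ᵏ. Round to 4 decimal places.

x̄ = 1.1429
Σ(xᵢ − x̄)² = 450.8571 ⇒ m₂ = 64.40816
Σ(xᵢ − x̄)⁴ = 136318.2157 ⇒ m₄ = 19474.03082
m₂² = 4148.41150
g_2 = m₄/m₂² − 3 = 4.69433 − 3 ≈ 1.6943

1.6943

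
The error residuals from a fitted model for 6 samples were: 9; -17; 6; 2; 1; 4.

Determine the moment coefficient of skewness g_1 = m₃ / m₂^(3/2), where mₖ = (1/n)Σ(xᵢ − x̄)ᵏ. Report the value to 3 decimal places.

x̄ = (9 - 17 + 6 + 2 + 1 + 4) / 6 = 0.8333
deviations (xᵢ − x̄): 8.1667, -17.8333, 5.1667, 1.1667, 0.1667, 3.1667
Σ(xᵢ − x̄)² = 422.8333 ⇒ m₂ = 422.8333/6 = 70.47222
Σ(xᵢ − x̄)³ = -4955.5556 ⇒ m₃ = -4955.5556/6 = -825.92593
m₂^(3/2) = 70.47222^(1.5) = 591.59834
g_1 = m₃ / m₂^(3/2) = -825.92593 / 591.59834 ≈ -1.396

-1.396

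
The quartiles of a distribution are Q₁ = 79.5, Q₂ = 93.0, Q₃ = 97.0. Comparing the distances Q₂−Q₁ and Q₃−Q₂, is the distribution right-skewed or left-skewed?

left-skewed

Q₂ − Q₁ = 13.5;  Q₃ − Q₂ = 4.0
Q₂ − Q₁ > Q₃ − Q₂ ⇒ the lower half is more spread out ⇒ left-skewed.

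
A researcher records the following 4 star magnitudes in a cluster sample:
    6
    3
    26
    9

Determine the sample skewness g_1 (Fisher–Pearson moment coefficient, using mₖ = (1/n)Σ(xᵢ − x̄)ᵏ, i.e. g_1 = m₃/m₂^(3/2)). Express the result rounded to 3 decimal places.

x̄ = (6 + 3 + 26 + 9) / 4 = 11.0000
deviations (xᵢ − x̄): -5.0000, -8.0000, 15.0000, -2.0000
Σ(xᵢ − x̄)² = 318.0000 ⇒ m₂ = 318.0000/4 = 79.50000
Σ(xᵢ − x̄)³ = 2730.0000 ⇒ m₃ = 2730.0000/4 = 682.50000
m₂^(3/2) = 79.50000^(1.5) = 708.84404
g_1 = m₃ / m₂^(3/2) = 682.50000 / 708.84404 ≈ 0.963

0.963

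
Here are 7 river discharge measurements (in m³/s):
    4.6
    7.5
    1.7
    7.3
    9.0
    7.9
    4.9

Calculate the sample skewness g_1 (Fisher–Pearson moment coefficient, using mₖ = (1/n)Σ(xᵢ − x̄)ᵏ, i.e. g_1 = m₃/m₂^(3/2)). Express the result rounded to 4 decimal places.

x̄ = (4.6 + 7.5 + 1.7 + 7.3 + 9.0 + 7.9 + 4.9) / 7 = 6.1286
deviations (xᵢ − x̄): -1.5286, 1.3714, -4.4286, 1.1714, 2.8714, 1.7714, -1.2286
Σ(xᵢ − x̄)² = 38.0943 ⇒ m₂ = 38.0943/7 = 5.44204
Σ(xᵢ − x̄)³ = -58.8594 ⇒ m₃ = -58.8594/7 = -8.40848
m₂^(3/2) = 5.44204^(1.5) = 12.69529
g_1 = m₃ / m₂^(3/2) = -8.40848 / 12.69529 ≈ -0.6623

-0.6623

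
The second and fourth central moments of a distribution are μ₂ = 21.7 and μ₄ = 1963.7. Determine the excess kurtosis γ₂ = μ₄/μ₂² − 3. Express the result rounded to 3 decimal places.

μ₂² = 21.7² = 470.89000
μ₄/μ₂² = 1963.7 / 470.89000 = 4.17019
γ₂ = 4.17019 − 3 ≈ 1.170

1.170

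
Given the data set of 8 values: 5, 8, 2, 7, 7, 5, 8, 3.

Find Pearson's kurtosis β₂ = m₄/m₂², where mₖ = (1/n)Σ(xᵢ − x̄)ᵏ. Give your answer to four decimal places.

1.8104

x̄ = 5.6250
Σ(xᵢ − x̄)² = 35.8750 ⇒ m₂ = 4.48438
Σ(xᵢ − x̄)⁴ = 291.2441 ⇒ m₄ = 36.40552
m₂² = 20.10962
β₂ = m₄/m₂² = 36.40552 / 20.10962 ≈ 1.8104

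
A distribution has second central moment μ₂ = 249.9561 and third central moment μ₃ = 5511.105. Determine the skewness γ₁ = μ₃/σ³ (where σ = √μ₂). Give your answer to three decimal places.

1.395

σ = √μ₂ = √249.9561 = 15.81000
σ³ = μ₂^(3/2) = 3951.80594
γ₁ = μ₃/σ³ = 5511.105 / 3951.80594 ≈ 1.395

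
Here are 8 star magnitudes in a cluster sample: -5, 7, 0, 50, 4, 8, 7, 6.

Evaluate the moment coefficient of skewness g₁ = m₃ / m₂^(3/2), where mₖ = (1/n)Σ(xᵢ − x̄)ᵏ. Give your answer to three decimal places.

1.949

x̄ = (-5 + 7 + 0 + 50 + 4 + 8 + 7 + 6) / 8 = 9.6250
deviations (xᵢ − x̄): -14.6250, -2.6250, -9.6250, 40.3750, -5.6250, -1.6250, -2.6250, -3.6250
Σ(xᵢ − x̄)² = 1997.8750 ⇒ m₂ = 1997.8750/8 = 249.73438
Σ(xᵢ − x̄)³ = 61531.0313 ⇒ m₃ = 61531.0313/8 = 7691.37891
m₂^(3/2) = 249.73438^(1.5) = 3946.54890
g₁ = m₃ / m₂^(3/2) = 7691.37891 / 3946.54890 ≈ 1.949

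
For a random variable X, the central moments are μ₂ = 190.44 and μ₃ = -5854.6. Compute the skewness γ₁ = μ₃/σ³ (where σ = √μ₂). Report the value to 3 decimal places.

σ = √μ₂ = √190.44 = 13.80000
σ³ = μ₂^(3/2) = 2628.07200
γ₁ = μ₃/σ³ = -5854.6 / 2628.07200 ≈ -2.228

-2.228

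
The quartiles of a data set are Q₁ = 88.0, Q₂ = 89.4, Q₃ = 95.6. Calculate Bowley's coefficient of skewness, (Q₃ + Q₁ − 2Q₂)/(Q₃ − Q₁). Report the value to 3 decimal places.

0.632

numerator: Q₃ + Q₁ − 2Q₂ = 95.6 + 88.0 − 2×89.4 = 4.8000
denominator: Q₃ − Q₁ = 95.6 − 88.0 = 7.6000
Bowley skewness = 4.8000 / 7.6000 ≈ 0.632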